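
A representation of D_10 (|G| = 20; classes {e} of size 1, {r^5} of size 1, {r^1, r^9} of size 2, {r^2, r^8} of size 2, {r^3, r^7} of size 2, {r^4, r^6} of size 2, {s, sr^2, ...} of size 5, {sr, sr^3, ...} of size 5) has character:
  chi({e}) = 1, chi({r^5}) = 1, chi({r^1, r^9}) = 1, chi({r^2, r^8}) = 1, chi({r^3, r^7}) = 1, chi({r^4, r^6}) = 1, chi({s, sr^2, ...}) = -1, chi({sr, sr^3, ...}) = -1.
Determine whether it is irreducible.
Irreducible: <chi, chi> = 1.

Derivation: <chi, chi> = (1/|G|) sum_C |C| * |chi(C)|^2 = (1/20)[1*|1|^2 + 1*|1|^2 + 2*|1|^2 + 2*|1|^2 + 2*|1|^2 + 2*|1|^2 + 5*|-1|^2 + 5*|-1|^2]
  = (1/20)[(1) + (1) + (2) + (2) + (2) + (2) + (5) + (5)] = 20/20 = 1.
A character is irreducible iff <chi, chi> = 1, so this representation is irreducible.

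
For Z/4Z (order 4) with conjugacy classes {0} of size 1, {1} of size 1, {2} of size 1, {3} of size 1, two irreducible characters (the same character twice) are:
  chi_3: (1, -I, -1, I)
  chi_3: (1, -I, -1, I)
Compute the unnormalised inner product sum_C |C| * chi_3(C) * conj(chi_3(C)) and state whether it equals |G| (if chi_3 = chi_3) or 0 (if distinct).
Sum = 4 = |G| = 4; so <chi_3, chi_3> = 1 (norm-1 confirms irreducibility).

Compute term by term over conjugacy classes (|C| * chi_3(C) * conj(chi_3(C))):
  1*(1)*conj(1) + 1*(-I)*conj(-I) + 1*(-1)*conj(-1) + 1*(I)*conj(I)
  = (1) + (1) + (1) + (1)
  = 4.
(Exp terms are combined using exp(i*s)*conj(exp(i*t)) = exp(i*(s-t)), and sums of them are collapsed using the identity that for every m > 1 the m distinct m-th roots of unity sum to 0, e.g. 1 + exp(2*I*pi/3) + exp(-2*I*pi/3) = 0.)
Dividing by |G| = 4 gives 4/4 = 1, matching the row-orthogonality relation <chi_3, chi_3> = [chi_3 = chi_3].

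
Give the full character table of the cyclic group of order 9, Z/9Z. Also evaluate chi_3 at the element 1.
Character table of Z/9Z (irreps indexed chi_0,...,chi_8 with chi_k(m) = zeta_9^(k*m), zeta_9 = exp(2*pi*i/9)):
  irrep \ class  {0} (size 1)  {1} (size 1)    {2} (size 1)    {3} (size 1)    {4} (size 1)    {5} (size 1)    {6} (size 1)    {7} (size 1)    {8} (size 1)  
  chi_0          1             1               1               1               1               1               1               1               1             
  chi_1          1             exp(2*I*pi/9)   exp(4*I*pi/9)   exp(2*I*pi/3)   exp(8*I*pi/9)   exp(-8*I*pi/9)  exp(-2*I*pi/3)  exp(-4*I*pi/9)  exp(-2*I*pi/9)
  chi_2          1             exp(4*I*pi/9)   exp(8*I*pi/9)   exp(-2*I*pi/3)  exp(-2*I*pi/9)  exp(2*I*pi/9)   exp(2*I*pi/3)   exp(-8*I*pi/9)  exp(-4*I*pi/9)
  chi_3          1             exp(2*I*pi/3)   exp(-2*I*pi/3)  1               exp(2*I*pi/3)   exp(-2*I*pi/3)  1               exp(2*I*pi/3)   exp(-2*I*pi/3)
  chi_4          1             exp(8*I*pi/9)   exp(-2*I*pi/9)  exp(2*I*pi/3)   exp(-4*I*pi/9)  exp(4*I*pi/9)   exp(-2*I*pi/3)  exp(2*I*pi/9)   exp(-8*I*pi/9)
  chi_5          1             exp(-8*I*pi/9)  exp(2*I*pi/9)   exp(-2*I*pi/3)  exp(4*I*pi/9)   exp(-4*I*pi/9)  exp(2*I*pi/3)   exp(-2*I*pi/9)  exp(8*I*pi/9) 
  chi_6          1             exp(-2*I*pi/3)  exp(2*I*pi/3)   1               exp(-2*I*pi/3)  exp(2*I*pi/3)   1               exp(-2*I*pi/3)  exp(2*I*pi/3) 
  chi_7          1             exp(-4*I*pi/9)  exp(-8*I*pi/9)  exp(2*I*pi/3)   exp(2*I*pi/9)   exp(-2*I*pi/9)  exp(-2*I*pi/3)  exp(8*I*pi/9)   exp(4*I*pi/9) 
  chi_8          1             exp(-2*I*pi/9)  exp(-4*I*pi/9)  exp(-2*I*pi/3)  exp(-8*I*pi/9)  exp(8*I*pi/9)   exp(2*I*pi/3)   exp(4*I*pi/9)   exp(2*I*pi/9) 

Spot check: chi_3(1) = zeta_9^(3*1) = zeta_9^3 = exp(2*I*pi/3).

Argument: Z/9Z is abelian, so all 9 irreducible complex representations are 1-dimensional. They are given by chi_k(m) = zeta_9^(k*m) for k = 0,...,8. Row orthogonality: sum_m chi_k(m) conj(chi_l(m)) = 9 * [k = l].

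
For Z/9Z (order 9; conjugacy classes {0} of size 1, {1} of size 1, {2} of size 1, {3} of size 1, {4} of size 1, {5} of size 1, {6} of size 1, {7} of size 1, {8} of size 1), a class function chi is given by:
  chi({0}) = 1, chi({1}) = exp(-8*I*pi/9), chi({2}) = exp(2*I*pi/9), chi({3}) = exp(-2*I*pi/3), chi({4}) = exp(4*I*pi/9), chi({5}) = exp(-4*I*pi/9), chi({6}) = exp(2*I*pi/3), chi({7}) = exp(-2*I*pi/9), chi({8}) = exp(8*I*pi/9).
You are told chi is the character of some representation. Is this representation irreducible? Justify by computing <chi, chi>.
Irreducible: <chi, chi> = 1.

<chi, chi> = (1/|G|) sum_C |C| * |chi(C)|^2 = (1/9)[1*|1|^2 + 1*|exp(-8*I*pi/9)|^2 + 1*|exp(2*I*pi/9)|^2 + 1*|exp(-2*I*pi/3)|^2 + 1*|exp(4*I*pi/9)|^2 + 1*|exp(-4*I*pi/9)|^2 + 1*|exp(2*I*pi/3)|^2 + 1*|exp(-2*I*pi/9)|^2 + 1*|exp(8*I*pi/9)|^2]
  = (1/9)[(1) + (1) + (1) + (1) + (1) + (1) + (1) + (1) + (1)] = 9/9 = 1.
(Exp terms are combined using exp(i*s)*conj(exp(i*t)) = exp(i*(s-t)), and sums of them are collapsed using the identity that for every m > 1 the m distinct m-th roots of unity sum to 0, e.g. 1 + exp(2*I*pi/3) + exp(-2*I*pi/3) = 0.)
A character is irreducible iff <chi, chi> = 1, so this representation is irreducible.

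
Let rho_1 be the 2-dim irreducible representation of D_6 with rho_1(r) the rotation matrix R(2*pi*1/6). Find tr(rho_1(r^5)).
chi_{rho_1}(r^5) = 2*cos(2*pi*1*5/6) = 1

Derivation: rho_1(r^5) is rotation by angle 2*pi*1*5/6, whose trace is 2*cos(2*pi*1*5/6) = 1.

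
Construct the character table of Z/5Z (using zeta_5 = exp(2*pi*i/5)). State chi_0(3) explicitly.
Character table of Z/5Z (irreps indexed chi_0,...,chi_4 with chi_k(m) = zeta_5^(k*m), zeta_5 = exp(2*pi*i/5)):
  irrep \ class  {0} (size 1)  {1} (size 1)    {2} (size 1)    {3} (size 1)    {4} (size 1)  
  chi_0          1             1               1               1               1             
  chi_1          1             exp(2*I*pi/5)   exp(4*I*pi/5)   exp(-4*I*pi/5)  exp(-2*I*pi/5)
  chi_2          1             exp(4*I*pi/5)   exp(-2*I*pi/5)  exp(2*I*pi/5)   exp(-4*I*pi/5)
  chi_3          1             exp(-4*I*pi/5)  exp(2*I*pi/5)   exp(-2*I*pi/5)  exp(4*I*pi/5) 
  chi_4          1             exp(-2*I*pi/5)  exp(-4*I*pi/5)  exp(4*I*pi/5)   exp(2*I*pi/5) 

Spot check: chi_0(3) = zeta_5^(0*3) = zeta_5^0 = 1.

Reasoning: Z/5Z is abelian, so all 5 irreducible complex representations are 1-dimensional. They are given by chi_k(m) = zeta_5^(k*m) for k = 0,...,4. Row orthogonality: sum_m chi_k(m) conj(chi_l(m)) = 5 * [k = l].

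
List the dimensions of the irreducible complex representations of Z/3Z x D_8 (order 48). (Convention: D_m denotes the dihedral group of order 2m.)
Dimensions: 1, 1, 1, 1, 1, 1, 1, 1, 1, 1, 1, 1, 2, 2, 2, 2, 2, 2, 2, 2, 2

Proof sketch: There are 21 irreducibles (= number of conjugacy classes). Their dimensions d_i satisfy sum d_i^2 = |G| = 48: 1 + 1 + 1 + 1 + 1 + 1 + 1 + 1 + 1 + 1 + 1 + 1 + 4 + 4 + 4 + 4 + 4 + 4 + 4 + 4 + 4 = 48. (For the product with Z/3Z: each of the 3 1-dim characters of Z/3Z tensors with each irrep of D_8, giving 3 copies of each D_8-dimension.)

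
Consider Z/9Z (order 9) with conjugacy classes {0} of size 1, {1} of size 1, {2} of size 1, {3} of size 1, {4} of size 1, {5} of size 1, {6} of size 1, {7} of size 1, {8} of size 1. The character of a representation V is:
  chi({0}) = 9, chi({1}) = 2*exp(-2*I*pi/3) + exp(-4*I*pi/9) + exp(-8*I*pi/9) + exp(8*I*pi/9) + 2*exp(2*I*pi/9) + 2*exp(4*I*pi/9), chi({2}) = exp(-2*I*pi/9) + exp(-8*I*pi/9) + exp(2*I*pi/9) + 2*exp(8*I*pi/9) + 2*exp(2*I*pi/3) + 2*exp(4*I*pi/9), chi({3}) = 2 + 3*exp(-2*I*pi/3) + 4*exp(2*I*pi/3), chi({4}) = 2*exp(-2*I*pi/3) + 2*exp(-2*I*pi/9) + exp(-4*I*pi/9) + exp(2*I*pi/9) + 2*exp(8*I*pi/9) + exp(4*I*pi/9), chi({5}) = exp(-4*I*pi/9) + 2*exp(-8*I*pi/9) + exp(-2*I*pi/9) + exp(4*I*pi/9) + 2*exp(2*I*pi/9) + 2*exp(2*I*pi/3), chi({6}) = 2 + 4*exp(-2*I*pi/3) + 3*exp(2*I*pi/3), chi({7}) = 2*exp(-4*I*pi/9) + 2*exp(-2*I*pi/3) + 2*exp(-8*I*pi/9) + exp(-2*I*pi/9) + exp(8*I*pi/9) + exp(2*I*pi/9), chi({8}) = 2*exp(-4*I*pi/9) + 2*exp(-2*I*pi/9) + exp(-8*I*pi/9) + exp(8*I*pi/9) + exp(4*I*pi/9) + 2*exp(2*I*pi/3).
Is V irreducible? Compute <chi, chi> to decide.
Not irreducible (reducible): <chi, chi> = 15 > 1.

Argument: <chi, chi> = (1/|G|) sum_C |C| * |chi(C)|^2 = (1/9)[1*|9|^2 + 1*|2*exp(-2*I*pi/3) + exp(-4*I*pi/9) + exp(-8*I*pi/9) + exp(8*I*pi/9) + 2*exp(2*I*pi/9) + 2*exp(4*I*pi/9)|^2 + 1*|exp(-2*I*pi/9) + exp(-8*I*pi/9) + exp(2*I*pi/9) + 2*exp(8*I*pi/9) + 2*exp(2*I*pi/3) + 2*exp(4*I*pi/9)|^2 + 1*|2 + 3*exp(-2*I*pi/3) + 4*exp(2*I*pi/3)|^2 + 1*|2*exp(-2*I*pi/3) + 2*exp(-2*I*pi/9) + exp(-4*I*pi/9) + exp(2*I*pi/9) + 2*exp(8*I*pi/9) + exp(4*I*pi/9)|^2 + 1*|exp(-4*I*pi/9) + 2*exp(-8*I*pi/9) + exp(-2*I*pi/9) + exp(4*I*pi/9) + 2*exp(2*I*pi/9) + 2*exp(2*I*pi/3)|^2 + 1*|2 + 4*exp(-2*I*pi/3) + 3*exp(2*I*pi/3)|^2 + 1*|2*exp(-4*I*pi/9) + 2*exp(-2*I*pi/3) + 2*exp(-8*I*pi/9) + exp(-2*I*pi/9) + exp(8*I*pi/9) + exp(2*I*pi/9)|^2 + 1*|2*exp(-4*I*pi/9) + 2*exp(-2*I*pi/9) + exp(-8*I*pi/9) + exp(8*I*pi/9) + exp(4*I*pi/9) + 2*exp(2*I*pi/3)|^2]
  = (1/9)[(81) + (15 + 7*exp(-2*I*pi/3) + 9*exp(-2*I*pi/9) + 5*exp(-4*I*pi/9) + 12*exp(-8*I*pi/9) + 12*exp(8*I*pi/9) + 5*exp(4*I*pi/9) + 9*exp(2*I*pi/9) + 7*exp(2*I*pi/3)) + (15 + 9*exp(-4*I*pi/9) + 12*exp(-2*I*pi/9) + 7*exp(-2*I*pi/3) + 5*exp(-8*I*pi/9) + 5*exp(8*I*pi/9) + 7*exp(2*I*pi/3) + 12*exp(2*I*pi/9) + 9*exp(4*I*pi/9)) + (3) + (15 + 12*exp(-4*I*pi/9) + 7*exp(-2*I*pi/3) + 5*exp(-2*I*pi/9) + 9*exp(-8*I*pi/9) + 9*exp(8*I*pi/9) + 5*exp(2*I*pi/9) + 7*exp(2*I*pi/3) + 12*exp(4*I*pi/9)) + (15 + 12*exp(-4*I*pi/9) + 7*exp(-2*I*pi/3) + 5*exp(-2*I*pi/9) + 9*exp(-8*I*pi/9) + 9*exp(8*I*pi/9) + 5*exp(2*I*pi/9) + 7*exp(2*I*pi/3) + 12*exp(4*I*pi/9)) + (3) + (15 + 9*exp(-4*I*pi/9) + 12*exp(-2*I*pi/9) + 7*exp(-2*I*pi/3) + 5*exp(-8*I*pi/9) + 5*exp(8*I*pi/9) + 7*exp(2*I*pi/3) + 12*exp(2*I*pi/9) + 9*exp(4*I*pi/9)) + (15 + 7*exp(-2*I*pi/3) + 9*exp(-2*I*pi/9) + 5*exp(-4*I*pi/9) + 12*exp(-8*I*pi/9) + 12*exp(8*I*pi/9) + 5*exp(4*I*pi/9) + 9*exp(2*I*pi/9) + 7*exp(2*I*pi/3))] = 135/9 = 15.
(Exp terms are combined using exp(i*s)*conj(exp(i*t)) = exp(i*(s-t)), and sums of them are collapsed using the identity that for every m > 1 the m distinct m-th roots of unity sum to 0, e.g. 1 + exp(2*I*pi/3) + exp(-2*I*pi/3) = 0.)
A character is irreducible iff <chi, chi> = 1, so this representation is reducible.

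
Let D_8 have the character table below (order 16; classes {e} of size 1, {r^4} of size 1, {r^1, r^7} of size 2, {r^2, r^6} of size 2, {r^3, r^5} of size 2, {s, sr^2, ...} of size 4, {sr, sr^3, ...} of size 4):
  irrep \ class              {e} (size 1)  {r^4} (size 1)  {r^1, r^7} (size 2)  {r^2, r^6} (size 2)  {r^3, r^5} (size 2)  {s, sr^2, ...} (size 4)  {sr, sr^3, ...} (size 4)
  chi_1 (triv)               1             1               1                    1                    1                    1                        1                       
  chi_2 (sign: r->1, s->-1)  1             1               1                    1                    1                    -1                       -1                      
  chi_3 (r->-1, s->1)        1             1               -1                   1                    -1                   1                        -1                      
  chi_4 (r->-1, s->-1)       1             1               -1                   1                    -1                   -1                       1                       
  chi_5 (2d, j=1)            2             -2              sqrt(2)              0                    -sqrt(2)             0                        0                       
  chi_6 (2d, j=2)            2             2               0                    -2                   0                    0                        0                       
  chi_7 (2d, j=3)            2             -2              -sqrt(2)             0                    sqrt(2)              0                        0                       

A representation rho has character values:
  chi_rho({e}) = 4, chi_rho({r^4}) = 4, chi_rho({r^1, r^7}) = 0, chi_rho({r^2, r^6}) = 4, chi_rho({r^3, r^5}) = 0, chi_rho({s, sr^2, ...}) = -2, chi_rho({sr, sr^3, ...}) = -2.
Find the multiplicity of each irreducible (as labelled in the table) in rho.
Multiplicities: chi_1: 0, chi_2: 2, chi_3: 1, chi_4: 1, chi_5: 0, chi_6: 0, chi_7: 0.

Justification: Use <chi_rho, chi> = (1/|G|) sum_C |C| * chi_rho(C) * conj(chi(C)) with |G| = 16 for each irreducible chi in the table:
  <chi_rho, chi_1> = (1/16)[1*(4)*conj(1) + 1*(4)*conj(1) + 2*(0)*conj(1) + 2*(4)*conj(1) + 2*(0)*conj(1) + 4*(-2)*conj(1) + 4*(-2)*conj(1)]
      = (1/16)[(4) + (4) + (0) + (8) + (0) + (-8) + (-8)] = 0/16 = 0
  <chi_rho, chi_2> = (1/16)[1*(4)*conj(1) + 1*(4)*conj(1) + 2*(0)*conj(1) + 2*(4)*conj(1) + 2*(0)*conj(1) + 4*(-2)*conj(-1) + 4*(-2)*conj(-1)]
      = (1/16)[(4) + (4) + (0) + (8) + (0) + (8) + (8)] = 32/16 = 2
  <chi_rho, chi_3> = (1/16)[1*(4)*conj(1) + 1*(4)*conj(1) + 2*(0)*conj(-1) + 2*(4)*conj(1) + 2*(0)*conj(-1) + 4*(-2)*conj(1) + 4*(-2)*conj(-1)]
      = (1/16)[(4) + (4) + (0) + (8) + (0) + (-8) + (8)] = 16/16 = 1
  <chi_rho, chi_4> = (1/16)[1*(4)*conj(1) + 1*(4)*conj(1) + 2*(0)*conj(-1) + 2*(4)*conj(1) + 2*(0)*conj(-1) + 4*(-2)*conj(-1) + 4*(-2)*conj(1)]
      = (1/16)[(4) + (4) + (0) + (8) + (0) + (8) + (-8)] = 16/16 = 1
  <chi_rho, chi_5> = (1/16)[1*(4)*conj(2) + 1*(4)*conj(-2) + 2*(0)*conj(sqrt(2)) + 2*(4)*conj(0) + 2*(0)*conj(-sqrt(2)) + 4*(-2)*conj(0) + 4*(-2)*conj(0)]
      = (1/16)[(8) + (-8) + (0) + (0) + (0) + (0) + (0)] = 0/16 = 0
  <chi_rho, chi_6> = (1/16)[1*(4)*conj(2) + 1*(4)*conj(2) + 2*(0)*conj(0) + 2*(4)*conj(-2) + 2*(0)*conj(0) + 4*(-2)*conj(0) + 4*(-2)*conj(0)]
      = (1/16)[(8) + (8) + (0) + (-16) + (0) + (0) + (0)] = 0/16 = 0
  <chi_rho, chi_7> = (1/16)[1*(4)*conj(2) + 1*(4)*conj(-2) + 2*(0)*conj(-sqrt(2)) + 2*(4)*conj(0) + 2*(0)*conj(sqrt(2)) + 4*(-2)*conj(0) + 4*(-2)*conj(0)]
      = (1/16)[(8) + (-8) + (0) + (0) + (0) + (0) + (0)] = 0/16 = 0
Dimension check: dim(rho) = sum (mult * dim) = 0*1 + 2*1 + 1*1 + 1*1 + 0*2 + 0*2 + 0*2 = 4 = chi_rho(e) = 4.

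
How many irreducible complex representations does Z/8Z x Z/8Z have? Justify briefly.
64

The number of irreducible complex representations of a finite group equals its number of conjugacy classes. Z/8Z x Z/8Z is abelian of order 64, so every element is its own conjugacy class: 64 classes, so Z/8Z x Z/8Z (order 64) has exactly 64 irreducible complex representations.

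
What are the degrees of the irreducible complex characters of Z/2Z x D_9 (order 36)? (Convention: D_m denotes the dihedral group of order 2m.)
Dimensions: 1, 1, 1, 1, 2, 2, 2, 2, 2, 2, 2, 2

Details: There are 12 irreducibles (= number of conjugacy classes). Their dimensions d_i satisfy sum d_i^2 = |G| = 36: 1 + 1 + 1 + 1 + 4 + 4 + 4 + 4 + 4 + 4 + 4 + 4 = 36. (For the product with Z/2Z: each of the 2 1-dim characters of Z/2Z tensors with each irrep of D_9, giving 2 copies of each D_9-dimension.)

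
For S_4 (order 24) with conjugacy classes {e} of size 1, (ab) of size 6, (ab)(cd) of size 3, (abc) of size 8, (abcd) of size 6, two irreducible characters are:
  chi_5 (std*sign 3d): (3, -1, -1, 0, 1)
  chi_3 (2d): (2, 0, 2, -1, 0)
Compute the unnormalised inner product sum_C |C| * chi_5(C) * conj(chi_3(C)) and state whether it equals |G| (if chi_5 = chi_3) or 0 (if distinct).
Sum = 0; so <chi_5, chi_3> = 0 (distinct irreducibles are orthogonal).

Why: Compute term by term over conjugacy classes (|C| * chi_5(C) * conj(chi_3(C))):
  1*(3)*conj(2) + 6*(-1)*conj(0) + 3*(-1)*conj(2) + 8*(0)*conj(-1) + 6*(1)*conj(0)
  = (6) + (0) + (-6) + (0) + (0)
  = 0.
Dividing by |G| = 24 gives 0/24 = 0, matching the row-orthogonality relation <chi_5, chi_3> = [chi_5 = chi_3].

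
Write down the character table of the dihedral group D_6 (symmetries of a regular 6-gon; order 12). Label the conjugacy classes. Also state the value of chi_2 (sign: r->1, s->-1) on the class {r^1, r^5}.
Conjugacy classes: {e} of size 1, {r^3} of size 1, {r^1, r^5} of size 2, {r^2, r^4} of size 2, {s, sr^2, ...} of size 3, {sr, sr^3, ...} of size 3.
Character table:
  irrep \ class              {e} (size 1)  {r^3} (size 1)  {r^1, r^5} (size 2)  {r^2, r^4} (size 2)  {s, sr^2, ...} (size 3)  {sr, sr^3, ...} (size 3)
  chi_1 (triv)               1             1               1                    1                    1                        1                       
  chi_2 (sign: r->1, s->-1)  1             1               1                    1                    -1                       -1                      
  chi_3 (r->-1, s->1)        1             -1              -1                   1                    1                        -1                      
  chi_4 (r->-1, s->-1)       1             -1              -1                   1                    -1                       1                       
  chi_5 (2d, j=1)            2             -2              1                    -1                   0                        0                       
  chi_6 (2d, j=2)            2             2               -1                   -1                   0                        0                       

Spot check: chi_2 (sign: r->1, s->-1) on {r^1, r^5} = 1.

Explanation: D_6 has order 2*6 = 12 with 6 conjugacy classes, hence 6 irreducibles. Sum of squared dims 1 + 1 + 1 + 1 + 4 + 4 = 12 = |G|. Linear characters come from the abelianisation; the 2-dimensional irreps have character r^k -> 2*cos(2*pi*j*k/6), reflections -> 0.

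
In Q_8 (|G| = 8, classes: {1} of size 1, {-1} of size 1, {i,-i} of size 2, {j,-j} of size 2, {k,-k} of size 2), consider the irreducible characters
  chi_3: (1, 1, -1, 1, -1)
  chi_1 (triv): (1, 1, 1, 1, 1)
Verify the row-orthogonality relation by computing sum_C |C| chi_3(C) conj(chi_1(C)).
Sum = 0; so <chi_3, chi_1> = 0 (distinct irreducibles are orthogonal).

Why: Compute term by term over conjugacy classes (|C| * chi_3(C) * conj(chi_1(C))):
  1*(1)*conj(1) + 1*(1)*conj(1) + 2*(-1)*conj(1) + 2*(1)*conj(1) + 2*(-1)*conj(1)
  = (1) + (1) + (-2) + (2) + (-2)
  = 0.
Dividing by |G| = 8 gives 0/8 = 0, matching the row-orthogonality relation <chi_3, chi_1> = [chi_3 = chi_1].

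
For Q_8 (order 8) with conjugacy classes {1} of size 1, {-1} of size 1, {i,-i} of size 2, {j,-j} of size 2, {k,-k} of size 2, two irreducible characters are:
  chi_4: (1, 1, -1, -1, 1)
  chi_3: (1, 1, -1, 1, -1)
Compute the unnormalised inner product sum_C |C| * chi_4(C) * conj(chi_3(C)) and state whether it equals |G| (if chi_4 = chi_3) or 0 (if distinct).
Sum = 0; so <chi_4, chi_3> = 0 (distinct irreducibles are orthogonal).

Proof sketch: Compute term by term over conjugacy classes (|C| * chi_4(C) * conj(chi_3(C))):
  1*(1)*conj(1) + 1*(1)*conj(1) + 2*(-1)*conj(-1) + 2*(-1)*conj(1) + 2*(1)*conj(-1)
  = (1) + (1) + (2) + (-2) + (-2)
  = 0.
Dividing by |G| = 8 gives 0/8 = 0, matching the row-orthogonality relation <chi_4, chi_3> = [chi_4 = chi_3].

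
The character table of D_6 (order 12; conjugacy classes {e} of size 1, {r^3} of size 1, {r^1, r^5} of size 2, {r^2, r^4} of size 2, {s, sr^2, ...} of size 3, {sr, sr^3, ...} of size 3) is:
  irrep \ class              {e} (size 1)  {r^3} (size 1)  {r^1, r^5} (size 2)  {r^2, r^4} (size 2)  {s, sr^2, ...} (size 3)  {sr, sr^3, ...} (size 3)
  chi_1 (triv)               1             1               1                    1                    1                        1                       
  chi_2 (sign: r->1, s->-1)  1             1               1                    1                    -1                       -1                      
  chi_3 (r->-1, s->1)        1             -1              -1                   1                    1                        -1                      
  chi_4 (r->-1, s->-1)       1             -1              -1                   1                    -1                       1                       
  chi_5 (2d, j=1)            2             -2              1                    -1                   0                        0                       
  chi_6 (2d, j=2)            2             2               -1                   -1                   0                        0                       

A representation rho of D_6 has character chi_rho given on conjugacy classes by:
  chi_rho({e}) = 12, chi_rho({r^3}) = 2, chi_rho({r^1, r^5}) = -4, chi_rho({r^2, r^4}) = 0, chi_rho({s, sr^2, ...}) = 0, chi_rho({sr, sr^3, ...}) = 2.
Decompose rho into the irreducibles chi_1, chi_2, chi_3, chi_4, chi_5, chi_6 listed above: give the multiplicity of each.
Multiplicities: chi_1: 1, chi_2: 0, chi_3: 1, chi_4: 2, chi_5: 1, chi_6: 3.

Proof sketch: Use <chi_rho, chi> = (1/|G|) sum_C |C| * chi_rho(C) * conj(chi(C)) with |G| = 12 for each irreducible chi in the table:
  <chi_rho, chi_1> = (1/12)[1*(12)*conj(1) + 1*(2)*conj(1) + 2*(-4)*conj(1) + 2*(0)*conj(1) + 3*(0)*conj(1) + 3*(2)*conj(1)]
      = (1/12)[(12) + (2) + (-8) + (0) + (0) + (6)] = 12/12 = 1
  <chi_rho, chi_2> = (1/12)[1*(12)*conj(1) + 1*(2)*conj(1) + 2*(-4)*conj(1) + 2*(0)*conj(1) + 3*(0)*conj(-1) + 3*(2)*conj(-1)]
      = (1/12)[(12) + (2) + (-8) + (0) + (0) + (-6)] = 0/12 = 0
  <chi_rho, chi_3> = (1/12)[1*(12)*conj(1) + 1*(2)*conj(-1) + 2*(-4)*conj(-1) + 2*(0)*conj(1) + 3*(0)*conj(1) + 3*(2)*conj(-1)]
      = (1/12)[(12) + (-2) + (8) + (0) + (0) + (-6)] = 12/12 = 1
  <chi_rho, chi_4> = (1/12)[1*(12)*conj(1) + 1*(2)*conj(-1) + 2*(-4)*conj(-1) + 2*(0)*conj(1) + 3*(0)*conj(-1) + 3*(2)*conj(1)]
      = (1/12)[(12) + (-2) + (8) + (0) + (0) + (6)] = 24/12 = 2
  <chi_rho, chi_5> = (1/12)[1*(12)*conj(2) + 1*(2)*conj(-2) + 2*(-4)*conj(1) + 2*(0)*conj(-1) + 3*(0)*conj(0) + 3*(2)*conj(0)]
      = (1/12)[(24) + (-4) + (-8) + (0) + (0) + (0)] = 12/12 = 1
  <chi_rho, chi_6> = (1/12)[1*(12)*conj(2) + 1*(2)*conj(2) + 2*(-4)*conj(-1) + 2*(0)*conj(-1) + 3*(0)*conj(0) + 3*(2)*conj(0)]
      = (1/12)[(24) + (4) + (8) + (0) + (0) + (0)] = 36/12 = 3
Dimension check: dim(rho) = sum (mult * dim) = 1*1 + 0*1 + 1*1 + 2*1 + 1*2 + 3*2 = 12 = chi_rho(e) = 12.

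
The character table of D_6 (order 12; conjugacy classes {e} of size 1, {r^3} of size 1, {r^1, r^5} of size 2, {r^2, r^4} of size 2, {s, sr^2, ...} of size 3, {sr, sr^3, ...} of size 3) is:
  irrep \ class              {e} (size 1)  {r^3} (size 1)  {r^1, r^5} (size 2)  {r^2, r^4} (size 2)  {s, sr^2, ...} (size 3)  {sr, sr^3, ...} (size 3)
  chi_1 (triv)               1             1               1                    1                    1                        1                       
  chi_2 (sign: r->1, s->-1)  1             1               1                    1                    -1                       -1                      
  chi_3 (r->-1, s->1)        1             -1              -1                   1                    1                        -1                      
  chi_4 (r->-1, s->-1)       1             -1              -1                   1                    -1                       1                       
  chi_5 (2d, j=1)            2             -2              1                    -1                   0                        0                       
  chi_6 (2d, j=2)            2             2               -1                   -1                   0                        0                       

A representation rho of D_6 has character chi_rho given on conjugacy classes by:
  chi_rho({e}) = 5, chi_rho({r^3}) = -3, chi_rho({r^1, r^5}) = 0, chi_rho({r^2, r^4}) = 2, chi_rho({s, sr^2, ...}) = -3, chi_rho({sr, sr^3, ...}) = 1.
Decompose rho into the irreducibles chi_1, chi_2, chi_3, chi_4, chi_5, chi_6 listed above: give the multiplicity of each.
Multiplicities: chi_1: 0, chi_2: 1, chi_3: 0, chi_4: 2, chi_5: 1, chi_6: 0.

Details: Use <chi_rho, chi> = (1/|G|) sum_C |C| * chi_rho(C) * conj(chi(C)) with |G| = 12 for each irreducible chi in the table:
  <chi_rho, chi_1> = (1/12)[1*(5)*conj(1) + 1*(-3)*conj(1) + 2*(0)*conj(1) + 2*(2)*conj(1) + 3*(-3)*conj(1) + 3*(1)*conj(1)]
      = (1/12)[(5) + (-3) + (0) + (4) + (-9) + (3)] = 0/12 = 0
  <chi_rho, chi_2> = (1/12)[1*(5)*conj(1) + 1*(-3)*conj(1) + 2*(0)*conj(1) + 2*(2)*conj(1) + 3*(-3)*conj(-1) + 3*(1)*conj(-1)]
      = (1/12)[(5) + (-3) + (0) + (4) + (9) + (-3)] = 12/12 = 1
  <chi_rho, chi_3> = (1/12)[1*(5)*conj(1) + 1*(-3)*conj(-1) + 2*(0)*conj(-1) + 2*(2)*conj(1) + 3*(-3)*conj(1) + 3*(1)*conj(-1)]
      = (1/12)[(5) + (3) + (0) + (4) + (-9) + (-3)] = 0/12 = 0
  <chi_rho, chi_4> = (1/12)[1*(5)*conj(1) + 1*(-3)*conj(-1) + 2*(0)*conj(-1) + 2*(2)*conj(1) + 3*(-3)*conj(-1) + 3*(1)*conj(1)]
      = (1/12)[(5) + (3) + (0) + (4) + (9) + (3)] = 24/12 = 2
  <chi_rho, chi_5> = (1/12)[1*(5)*conj(2) + 1*(-3)*conj(-2) + 2*(0)*conj(1) + 2*(2)*conj(-1) + 3*(-3)*conj(0) + 3*(1)*conj(0)]
      = (1/12)[(10) + (6) + (0) + (-4) + (0) + (0)] = 12/12 = 1
  <chi_rho, chi_6> = (1/12)[1*(5)*conj(2) + 1*(-3)*conj(2) + 2*(0)*conj(-1) + 2*(2)*conj(-1) + 3*(-3)*conj(0) + 3*(1)*conj(0)]
      = (1/12)[(10) + (-6) + (0) + (-4) + (0) + (0)] = 0/12 = 0
Dimension check: dim(rho) = sum (mult * dim) = 0*1 + 1*1 + 0*1 + 2*1 + 1*2 + 0*2 = 5 = chi_rho(e) = 5.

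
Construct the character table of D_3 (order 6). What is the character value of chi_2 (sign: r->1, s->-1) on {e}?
Conjugacy classes: {e} of size 1, {r^1, r^2} of size 2, {s, sr, ..., sr^2} of size 3.
Character table:
  irrep \ class              {e} (size 1)  {r^1, r^2} (size 2)  {s, sr, ..., sr^2} (size 3)
  chi_1 (triv)               1             1                    1                          
  chi_2 (sign: r->1, s->-1)  1             1                    -1                         
  chi_3 (2d, j=1)            2             -1                   0                          

Spot check: chi_2 (sign: r->1, s->-1) on {e} = 1.

Reasoning: D_3 has order 2*3 = 6 with 3 conjugacy classes, hence 3 irreducibles. Sum of squared dims 1 + 1 + 4 = 6 = |G|. Linear characters come from the abelianisation; the 2-dimensional irreps have character r^k -> 2*cos(2*pi*j*k/3), reflections -> 0.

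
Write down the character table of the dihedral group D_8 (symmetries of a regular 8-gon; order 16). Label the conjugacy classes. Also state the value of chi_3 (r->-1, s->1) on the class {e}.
Conjugacy classes: {e} of size 1, {r^4} of size 1, {r^1, r^7} of size 2, {r^2, r^6} of size 2, {r^3, r^5} of size 2, {s, sr^2, ...} of size 4, {sr, sr^3, ...} of size 4.
Character table:
  irrep \ class              {e} (size 1)  {r^4} (size 1)  {r^1, r^7} (size 2)  {r^2, r^6} (size 2)  {r^3, r^5} (size 2)  {s, sr^2, ...} (size 4)  {sr, sr^3, ...} (size 4)
  chi_1 (triv)               1             1               1                    1                    1                    1                        1                       
  chi_2 (sign: r->1, s->-1)  1             1               1                    1                    1                    -1                       -1                      
  chi_3 (r->-1, s->1)        1             1               -1                   1                    -1                   1                        -1                      
  chi_4 (r->-1, s->-1)       1             1               -1                   1                    -1                   -1                       1                       
  chi_5 (2d, j=1)            2             -2              sqrt(2)              0                    -sqrt(2)             0                        0                       
  chi_6 (2d, j=2)            2             2               0                    -2                   0                    0                        0                       
  chi_7 (2d, j=3)            2             -2              -sqrt(2)             0                    sqrt(2)              0                        0                       

Spot check: chi_3 (r->-1, s->1) on {e} = 1.

D_8 has order 2*8 = 16 with 7 conjugacy classes, hence 7 irreducibles. Sum of squared dims 1 + 1 + 1 + 1 + 4 + 4 + 4 = 16 = |G|. Linear characters come from the abelianisation; the 2-dimensional irreps have character r^k -> 2*cos(2*pi*j*k/8), reflections -> 0.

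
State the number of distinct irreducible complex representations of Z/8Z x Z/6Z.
48

Solution. The number of irreducible complex representations of a finite group equals its number of conjugacy classes. Z/8Z x Z/6Z is abelian of order 48, so every element is its own conjugacy class: 48 classes, so Z/8Z x Z/6Z (order 48) has exactly 48 irreducible complex representations.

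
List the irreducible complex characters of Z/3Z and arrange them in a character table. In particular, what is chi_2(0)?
Character table of Z/3Z (irreps indexed chi_0,...,chi_2 with chi_k(m) = zeta_3^(k*m), zeta_3 = exp(2*pi*i/3)):
  irrep \ class  {0} (size 1)  {1} (size 1)    {2} (size 1)  
  chi_0          1             1               1             
  chi_1          1             exp(2*I*pi/3)   exp(-2*I*pi/3)
  chi_2          1             exp(-2*I*pi/3)  exp(2*I*pi/3) 

Spot check: chi_2(0) = zeta_3^(2*0) = zeta_3^0 = 1.

Solution. Z/3Z is abelian, so all 3 irreducible complex representations are 1-dimensional. They are given by chi_k(m) = zeta_3^(k*m) for k = 0,...,2. Row orthogonality: sum_m chi_k(m) conj(chi_l(m)) = 3 * [k = l].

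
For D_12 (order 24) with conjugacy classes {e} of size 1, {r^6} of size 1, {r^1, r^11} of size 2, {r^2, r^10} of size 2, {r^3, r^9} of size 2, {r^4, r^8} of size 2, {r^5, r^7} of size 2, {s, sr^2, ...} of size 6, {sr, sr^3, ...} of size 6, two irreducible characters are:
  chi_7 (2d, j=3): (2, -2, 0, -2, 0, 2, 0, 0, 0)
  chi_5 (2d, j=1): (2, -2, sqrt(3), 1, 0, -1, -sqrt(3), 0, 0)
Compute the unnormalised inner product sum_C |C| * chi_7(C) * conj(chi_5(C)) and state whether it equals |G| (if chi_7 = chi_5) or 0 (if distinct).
Sum = 0; so <chi_7, chi_5> = 0 (distinct irreducibles are orthogonal).

Why: Compute term by term over conjugacy classes (|C| * chi_7(C) * conj(chi_5(C))):
  1*(2)*conj(2) + 1*(-2)*conj(-2) + 2*(0)*conj(sqrt(3)) + 2*(-2)*conj(1) + 2*(0)*conj(0) + 2*(2)*conj(-1) + 2*(0)*conj(-sqrt(3)) + 6*(0)*conj(0) + 6*(0)*conj(0)
  = (4) + (4) + (0) + (-4) + (0) + (-4) + (0) + (0) + (0)
  = 0.
Dividing by |G| = 24 gives 0/24 = 0, matching the row-orthogonality relation <chi_7, chi_5> = [chi_7 = chi_5].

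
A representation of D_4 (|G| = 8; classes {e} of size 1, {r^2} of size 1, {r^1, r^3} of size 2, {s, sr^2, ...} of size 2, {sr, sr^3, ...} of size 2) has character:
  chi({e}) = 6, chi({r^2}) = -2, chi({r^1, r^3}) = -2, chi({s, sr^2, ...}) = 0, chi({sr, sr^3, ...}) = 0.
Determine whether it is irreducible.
Not irreducible (reducible): <chi, chi> = 6 > 1.

Justification: <chi, chi> = (1/|G|) sum_C |C| * |chi(C)|^2 = (1/8)[1*|6|^2 + 1*|-2|^2 + 2*|-2|^2 + 2*|0|^2 + 2*|0|^2]
  = (1/8)[(36) + (4) + (8) + (0) + (0)] = 48/8 = 6.
A character is irreducible iff <chi, chi> = 1, so this representation is reducible.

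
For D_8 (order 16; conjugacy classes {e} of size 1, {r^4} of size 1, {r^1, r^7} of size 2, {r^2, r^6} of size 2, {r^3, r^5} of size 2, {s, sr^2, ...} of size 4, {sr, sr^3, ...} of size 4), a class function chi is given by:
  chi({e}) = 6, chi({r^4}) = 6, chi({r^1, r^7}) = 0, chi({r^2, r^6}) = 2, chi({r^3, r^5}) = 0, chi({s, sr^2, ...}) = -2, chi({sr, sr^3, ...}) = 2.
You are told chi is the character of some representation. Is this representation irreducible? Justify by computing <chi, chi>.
Not irreducible (reducible): <chi, chi> = 7 > 1.

Explanation: <chi, chi> = (1/|G|) sum_C |C| * |chi(C)|^2 = (1/16)[1*|6|^2 + 1*|6|^2 + 2*|0|^2 + 2*|2|^2 + 2*|0|^2 + 4*|-2|^2 + 4*|2|^2]
  = (1/16)[(36) + (36) + (0) + (8) + (0) + (16) + (16)] = 112/16 = 7.
A character is irreducible iff <chi, chi> = 1, so this representation is reducible.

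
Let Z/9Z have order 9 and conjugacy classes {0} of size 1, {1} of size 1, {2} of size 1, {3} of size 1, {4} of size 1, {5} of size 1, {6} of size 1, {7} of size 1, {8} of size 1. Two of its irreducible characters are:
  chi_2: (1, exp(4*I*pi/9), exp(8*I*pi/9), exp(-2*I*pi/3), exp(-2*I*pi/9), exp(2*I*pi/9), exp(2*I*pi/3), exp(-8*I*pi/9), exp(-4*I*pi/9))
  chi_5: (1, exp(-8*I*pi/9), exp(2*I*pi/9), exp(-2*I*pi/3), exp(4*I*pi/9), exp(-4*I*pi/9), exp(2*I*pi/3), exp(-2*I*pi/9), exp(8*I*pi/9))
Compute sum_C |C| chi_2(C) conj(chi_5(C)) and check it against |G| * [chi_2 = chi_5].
Sum = 0; so <chi_2, chi_5> = 0 (distinct irreducibles are orthogonal).

Why: Compute term by term over conjugacy classes (|C| * chi_2(C) * conj(chi_5(C))):
  1*(1)*conj(1) + 1*(exp(4*I*pi/9))*conj(exp(-8*I*pi/9)) + 1*(exp(8*I*pi/9))*conj(exp(2*I*pi/9)) + 1*(exp(-2*I*pi/3))*conj(exp(-2*I*pi/3)) + 1*(exp(-2*I*pi/9))*conj(exp(4*I*pi/9)) + 1*(exp(2*I*pi/9))*conj(exp(-4*I*pi/9)) + 1*(exp(2*I*pi/3))*conj(exp(2*I*pi/3)) + 1*(exp(-8*I*pi/9))*conj(exp(-2*I*pi/9)) + 1*(exp(-4*I*pi/9))*conj(exp(8*I*pi/9))
  = (1) + (exp(-2*I*pi/3)) + (exp(2*I*pi/3)) + (1) + (exp(-2*I*pi/3)) + (exp(2*I*pi/3)) + (1) + (exp(-2*I*pi/3)) + (exp(2*I*pi/3))
  = 0.
(Exp terms are combined using exp(i*s)*conj(exp(i*t)) = exp(i*(s-t)), and sums of them are collapsed using the identity that for every m > 1 the m distinct m-th roots of unity sum to 0, e.g. 1 + exp(2*I*pi/3) + exp(-2*I*pi/3) = 0.)
Dividing by |G| = 9 gives 0/9 = 0, matching the row-orthogonality relation <chi_2, chi_5> = [chi_2 = chi_5].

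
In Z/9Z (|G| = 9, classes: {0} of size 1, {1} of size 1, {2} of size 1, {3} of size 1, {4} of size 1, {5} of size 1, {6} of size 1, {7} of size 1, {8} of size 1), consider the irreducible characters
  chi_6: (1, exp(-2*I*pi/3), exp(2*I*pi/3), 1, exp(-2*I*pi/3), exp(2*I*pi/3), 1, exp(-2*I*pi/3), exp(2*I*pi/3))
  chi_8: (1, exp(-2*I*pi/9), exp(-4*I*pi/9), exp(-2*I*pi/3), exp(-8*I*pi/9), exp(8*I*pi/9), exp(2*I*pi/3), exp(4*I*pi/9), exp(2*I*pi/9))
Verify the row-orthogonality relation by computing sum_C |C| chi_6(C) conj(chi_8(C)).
Sum = 0; so <chi_6, chi_8> = 0 (distinct irreducibles are orthogonal).

Proof sketch: Compute term by term over conjugacy classes (|C| * chi_6(C) * conj(chi_8(C))):
  1*(1)*conj(1) + 1*(exp(-2*I*pi/3))*conj(exp(-2*I*pi/9)) + 1*(exp(2*I*pi/3))*conj(exp(-4*I*pi/9)) + 1*(1)*conj(exp(-2*I*pi/3)) + 1*(exp(-2*I*pi/3))*conj(exp(-8*I*pi/9)) + 1*(exp(2*I*pi/3))*conj(exp(8*I*pi/9)) + 1*(1)*conj(exp(2*I*pi/3)) + 1*(exp(-2*I*pi/3))*conj(exp(4*I*pi/9)) + 1*(exp(2*I*pi/3))*conj(exp(2*I*pi/9))
  = (1) + (exp(-4*I*pi/9)) + (exp(-8*I*pi/9)) + (exp(2*I*pi/3)) + (exp(2*I*pi/9)) + (exp(-2*I*pi/9)) + (exp(-2*I*pi/3)) + (exp(8*I*pi/9)) + (exp(4*I*pi/9))
  = 0.
(Exp terms are combined using exp(i*s)*conj(exp(i*t)) = exp(i*(s-t)), and sums of them are collapsed using the identity that for every m > 1 the m distinct m-th roots of unity sum to 0, e.g. 1 + exp(2*I*pi/3) + exp(-2*I*pi/3) = 0.)
Dividing by |G| = 9 gives 0/9 = 0, matching the row-orthogonality relation <chi_6, chi_8> = [chi_6 = chi_8].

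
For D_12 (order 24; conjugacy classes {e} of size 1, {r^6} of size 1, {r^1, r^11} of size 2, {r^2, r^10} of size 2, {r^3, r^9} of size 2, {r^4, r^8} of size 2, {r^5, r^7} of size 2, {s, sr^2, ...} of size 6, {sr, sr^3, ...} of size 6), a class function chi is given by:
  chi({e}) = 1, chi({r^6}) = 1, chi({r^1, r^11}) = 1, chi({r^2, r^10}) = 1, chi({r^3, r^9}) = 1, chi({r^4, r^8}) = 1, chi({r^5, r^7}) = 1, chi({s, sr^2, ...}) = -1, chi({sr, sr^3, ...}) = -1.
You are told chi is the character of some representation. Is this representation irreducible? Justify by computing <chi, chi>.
Irreducible: <chi, chi> = 1.

Justification: <chi, chi> = (1/|G|) sum_C |C| * |chi(C)|^2 = (1/24)[1*|1|^2 + 1*|1|^2 + 2*|1|^2 + 2*|1|^2 + 2*|1|^2 + 2*|1|^2 + 2*|1|^2 + 6*|-1|^2 + 6*|-1|^2]
  = (1/24)[(1) + (1) + (2) + (2) + (2) + (2) + (2) + (6) + (6)] = 24/24 = 1.
A character is irreducible iff <chi, chi> = 1, so this representation is irreducible.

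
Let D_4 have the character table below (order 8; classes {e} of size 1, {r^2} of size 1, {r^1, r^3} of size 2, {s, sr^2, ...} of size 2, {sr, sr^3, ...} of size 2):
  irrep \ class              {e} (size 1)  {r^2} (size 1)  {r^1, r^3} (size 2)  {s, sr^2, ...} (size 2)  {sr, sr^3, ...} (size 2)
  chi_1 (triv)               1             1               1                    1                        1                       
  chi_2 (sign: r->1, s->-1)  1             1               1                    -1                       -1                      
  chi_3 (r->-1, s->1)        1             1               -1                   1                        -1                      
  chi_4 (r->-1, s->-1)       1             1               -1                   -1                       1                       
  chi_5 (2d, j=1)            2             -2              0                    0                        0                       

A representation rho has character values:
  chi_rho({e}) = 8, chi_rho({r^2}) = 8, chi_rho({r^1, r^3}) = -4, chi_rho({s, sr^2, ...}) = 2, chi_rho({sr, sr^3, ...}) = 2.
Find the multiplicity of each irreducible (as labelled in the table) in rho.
Multiplicities: chi_1: 2, chi_2: 0, chi_3: 3, chi_4: 3, chi_5: 0.

Use <chi_rho, chi> = (1/|G|) sum_C |C| * chi_rho(C) * conj(chi(C)) with |G| = 8 for each irreducible chi in the table:
  <chi_rho, chi_1> = (1/8)[1*(8)*conj(1) + 1*(8)*conj(1) + 2*(-4)*conj(1) + 2*(2)*conj(1) + 2*(2)*conj(1)]
      = (1/8)[(8) + (8) + (-8) + (4) + (4)] = 16/8 = 2
  <chi_rho, chi_2> = (1/8)[1*(8)*conj(1) + 1*(8)*conj(1) + 2*(-4)*conj(1) + 2*(2)*conj(-1) + 2*(2)*conj(-1)]
      = (1/8)[(8) + (8) + (-8) + (-4) + (-4)] = 0/8 = 0
  <chi_rho, chi_3> = (1/8)[1*(8)*conj(1) + 1*(8)*conj(1) + 2*(-4)*conj(-1) + 2*(2)*conj(1) + 2*(2)*conj(-1)]
      = (1/8)[(8) + (8) + (8) + (4) + (-4)] = 24/8 = 3
  <chi_rho, chi_4> = (1/8)[1*(8)*conj(1) + 1*(8)*conj(1) + 2*(-4)*conj(-1) + 2*(2)*conj(-1) + 2*(2)*conj(1)]
      = (1/8)[(8) + (8) + (8) + (-4) + (4)] = 24/8 = 3
  <chi_rho, chi_5> = (1/8)[1*(8)*conj(2) + 1*(8)*conj(-2) + 2*(-4)*conj(0) + 2*(2)*conj(0) + 2*(2)*conj(0)]
      = (1/8)[(16) + (-16) + (0) + (0) + (0)] = 0/8 = 0
Dimension check: dim(rho) = sum (mult * dim) = 2*1 + 0*1 + 3*1 + 3*1 + 0*2 = 8 = chi_rho(e) = 8.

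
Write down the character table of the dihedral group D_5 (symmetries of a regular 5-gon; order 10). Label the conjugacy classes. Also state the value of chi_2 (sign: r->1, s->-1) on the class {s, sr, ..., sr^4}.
Conjugacy classes: {e} of size 1, {r^1, r^4} of size 2, {r^2, r^3} of size 2, {s, sr, ..., sr^4} of size 5.
Character table:
  irrep \ class              {e} (size 1)  {r^1, r^4} (size 2)  {r^2, r^3} (size 2)  {s, sr, ..., sr^4} (size 5)
  chi_1 (triv)               1             1                    1                    1                          
  chi_2 (sign: r->1, s->-1)  1             1                    1                    -1                         
  chi_3 (2d, j=1)            2             -1/2 + sqrt(5)/2     -sqrt(5)/2 - 1/2     0                          
  chi_4 (2d, j=2)            2             -sqrt(5)/2 - 1/2     -1/2 + sqrt(5)/2     0                          

Spot check: chi_2 (sign: r->1, s->-1) on {s, sr, ..., sr^4} = -1.

Argument: D_5 has order 2*5 = 10 with 4 conjugacy classes, hence 4 irreducibles. Sum of squared dims 1 + 1 + 4 + 4 = 10 = |G|. Linear characters come from the abelianisation; the 2-dimensional irreps have character r^k -> 2*cos(2*pi*j*k/5), reflections -> 0.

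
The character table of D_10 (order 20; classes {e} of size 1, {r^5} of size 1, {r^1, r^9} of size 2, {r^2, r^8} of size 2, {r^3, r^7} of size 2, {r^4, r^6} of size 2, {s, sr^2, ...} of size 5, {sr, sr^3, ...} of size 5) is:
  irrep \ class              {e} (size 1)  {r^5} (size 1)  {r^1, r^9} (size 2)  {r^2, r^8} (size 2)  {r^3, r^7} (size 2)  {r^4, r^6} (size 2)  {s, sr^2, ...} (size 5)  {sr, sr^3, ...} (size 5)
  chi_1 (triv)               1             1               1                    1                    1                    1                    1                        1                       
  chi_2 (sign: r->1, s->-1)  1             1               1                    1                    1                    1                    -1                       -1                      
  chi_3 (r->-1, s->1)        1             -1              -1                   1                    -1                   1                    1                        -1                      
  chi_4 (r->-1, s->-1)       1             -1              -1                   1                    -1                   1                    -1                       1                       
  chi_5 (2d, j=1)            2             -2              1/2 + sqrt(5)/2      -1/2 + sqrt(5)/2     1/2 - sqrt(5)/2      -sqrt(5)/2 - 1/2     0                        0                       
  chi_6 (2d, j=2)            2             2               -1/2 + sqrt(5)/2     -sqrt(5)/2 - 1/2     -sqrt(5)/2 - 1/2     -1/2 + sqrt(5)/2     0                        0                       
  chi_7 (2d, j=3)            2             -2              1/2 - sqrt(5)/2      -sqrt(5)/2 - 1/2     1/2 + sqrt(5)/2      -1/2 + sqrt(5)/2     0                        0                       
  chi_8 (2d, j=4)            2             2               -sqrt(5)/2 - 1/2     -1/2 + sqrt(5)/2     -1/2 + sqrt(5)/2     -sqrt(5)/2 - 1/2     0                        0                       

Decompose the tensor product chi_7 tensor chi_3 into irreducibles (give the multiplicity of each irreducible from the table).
chi_7 tensor chi_3 = chi_6 (all other irreducibles have multiplicity 0).

Justification: The character of a tensor product is the pointwise product (chi_7 * chi_3)(C) = chi_7(C) * chi_3(C):
  {e}: (2)*(1), {r^5}: (-2)*(-1), {r^1, r^9}: (1/2 - sqrt(5)/2)*(-1), {r^2, r^8}: (-sqrt(5)/2 - 1/2)*(1), {r^3, r^7}: (1/2 + sqrt(5)/2)*(-1), {r^4, r^6}: (-1/2 + sqrt(5)/2)*(1), {s, sr^2, ...}: (0)*(1), {sr, sr^3, ...}: (0)*(-1)
so (chi_7 * chi_3) takes values
  {e} -> 2, {r^5} -> 2, {r^1, r^9} -> -1/2 + sqrt(5)/2, {r^2, r^8} -> -sqrt(5)/2 - 1/2, {r^3, r^7} -> -sqrt(5)/2 - 1/2, {r^4, r^6} -> -1/2 + sqrt(5)/2, {s, sr^2, ...} -> 0, {sr, sr^3, ...} -> 0.
Now take the inner product of this character with each irreducible chi from the table, <chi_7*chi_3, chi> = (1/20) sum_C |C| (chi_7*chi_3)(C) conj(chi(C)):
  <chi_7*chi_3, chi_1> = (1/20)[1*(2)*conj(1) + 1*(2)*conj(1) + 2*(-1/2 + sqrt(5)/2)*conj(1) + 2*(-sqrt(5)/2 - 1/2)*conj(1) + 2*(-sqrt(5)/2 - 1/2)*conj(1) + 2*(-1/2 + sqrt(5)/2)*conj(1) + 5*(0)*conj(1) + 5*(0)*conj(1)]
      = (1/20)[(2) + (2) + (-1 + sqrt(5)) + (-sqrt(5) - 1) + (-sqrt(5) - 1) + (-1 + sqrt(5)) + (0) + (0)] = 0/20 = 0
  <chi_7*chi_3, chi_2> = (1/20)[1*(2)*conj(1) + 1*(2)*conj(1) + 2*(-1/2 + sqrt(5)/2)*conj(1) + 2*(-sqrt(5)/2 - 1/2)*conj(1) + 2*(-sqrt(5)/2 - 1/2)*conj(1) + 2*(-1/2 + sqrt(5)/2)*conj(1) + 5*(0)*conj(-1) + 5*(0)*conj(-1)]
      = (1/20)[(2) + (2) + (-1 + sqrt(5)) + (-sqrt(5) - 1) + (-sqrt(5) - 1) + (-1 + sqrt(5)) + (0) + (0)] = 0/20 = 0
  <chi_7*chi_3, chi_3> = (1/20)[1*(2)*conj(1) + 1*(2)*conj(-1) + 2*(-1/2 + sqrt(5)/2)*conj(-1) + 2*(-sqrt(5)/2 - 1/2)*conj(1) + 2*(-sqrt(5)/2 - 1/2)*conj(-1) + 2*(-1/2 + sqrt(5)/2)*conj(1) + 5*(0)*conj(1) + 5*(0)*conj(-1)]
      = (1/20)[(2) + (-2) + (1 - sqrt(5)) + (-sqrt(5) - 1) + (1 + sqrt(5)) + (-1 + sqrt(5)) + (0) + (0)] = 0/20 = 0
  <chi_7*chi_3, chi_4> = (1/20)[1*(2)*conj(1) + 1*(2)*conj(-1) + 2*(-1/2 + sqrt(5)/2)*conj(-1) + 2*(-sqrt(5)/2 - 1/2)*conj(1) + 2*(-sqrt(5)/2 - 1/2)*conj(-1) + 2*(-1/2 + sqrt(5)/2)*conj(1) + 5*(0)*conj(-1) + 5*(0)*conj(1)]
      = (1/20)[(2) + (-2) + (1 - sqrt(5)) + (-sqrt(5) - 1) + (1 + sqrt(5)) + (-1 + sqrt(5)) + (0) + (0)] = 0/20 = 0
  <chi_7*chi_3, chi_5> = (1/20)[1*(2)*conj(2) + 1*(2)*conj(-2) + 2*(-1/2 + sqrt(5)/2)*conj(1/2 + sqrt(5)/2) + 2*(-sqrt(5)/2 - 1/2)*conj(-1/2 + sqrt(5)/2) + 2*(-sqrt(5)/2 - 1/2)*conj(1/2 - sqrt(5)/2) + 2*(-1/2 + sqrt(5)/2)*conj(-sqrt(5)/2 - 1/2) + 5*(0)*conj(0) + 5*(0)*conj(0)]
      = (1/20)[(4) + (-4) + (2) + (-2) + (2) + (-2) + (0) + (0)] = 0/20 = 0
  <chi_7*chi_3, chi_6> = (1/20)[1*(2)*conj(2) + 1*(2)*conj(2) + 2*(-1/2 + sqrt(5)/2)*conj(-1/2 + sqrt(5)/2) + 2*(-sqrt(5)/2 - 1/2)*conj(-sqrt(5)/2 - 1/2) + 2*(-sqrt(5)/2 - 1/2)*conj(-sqrt(5)/2 - 1/2) + 2*(-1/2 + sqrt(5)/2)*conj(-1/2 + sqrt(5)/2) + 5*(0)*conj(0) + 5*(0)*conj(0)]
      = (1/20)[(4) + (4) + (3 - sqrt(5)) + (sqrt(5) + 3) + (sqrt(5) + 3) + (3 - sqrt(5)) + (0) + (0)] = 20/20 = 1
  <chi_7*chi_3, chi_7> = (1/20)[1*(2)*conj(2) + 1*(2)*conj(-2) + 2*(-1/2 + sqrt(5)/2)*conj(1/2 - sqrt(5)/2) + 2*(-sqrt(5)/2 - 1/2)*conj(-sqrt(5)/2 - 1/2) + 2*(-sqrt(5)/2 - 1/2)*conj(1/2 + sqrt(5)/2) + 2*(-1/2 + sqrt(5)/2)*conj(-1/2 + sqrt(5)/2) + 5*(0)*conj(0) + 5*(0)*conj(0)]
      = (1/20)[(4) + (-4) + (-3 + sqrt(5)) + (sqrt(5) + 3) + (-3 - sqrt(5)) + (3 - sqrt(5)) + (0) + (0)] = 0/20 = 0
  <chi_7*chi_3, chi_8> = (1/20)[1*(2)*conj(2) + 1*(2)*conj(2) + 2*(-1/2 + sqrt(5)/2)*conj(-sqrt(5)/2 - 1/2) + 2*(-sqrt(5)/2 - 1/2)*conj(-1/2 + sqrt(5)/2) + 2*(-sqrt(5)/2 - 1/2)*conj(-1/2 + sqrt(5)/2) + 2*(-1/2 + sqrt(5)/2)*conj(-sqrt(5)/2 - 1/2) + 5*(0)*conj(0) + 5*(0)*conj(0)]
      = (1/20)[(4) + (4) + (-2) + (-2) + (-2) + (-2) + (0) + (0)] = 0/20 = 0
Hence the multiplicities are chi_6: 1. Dimension check: dim(chi_7)*dim(chi_3) = 2*1 = 2 and sum (mult * dim) = 1*2 = 2.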